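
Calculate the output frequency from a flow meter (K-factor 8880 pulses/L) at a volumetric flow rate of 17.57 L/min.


Frequency = K * Q / 60 (converting L/min to L/s).
f = 8880 * 17.57 / 60
f = 156021.6 / 60
f = 2600.36 Hz

2600.36 Hz


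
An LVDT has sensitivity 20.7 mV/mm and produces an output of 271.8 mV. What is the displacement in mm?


Displacement = Vout / sensitivity.
d = 271.8 / 20.7
d = 13.13 mm

13.13 mm


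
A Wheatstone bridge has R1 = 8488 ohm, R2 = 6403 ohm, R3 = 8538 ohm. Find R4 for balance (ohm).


At balance: R1*R4 = R2*R3, so R4 = R2*R3/R1.
R4 = 6403 * 8538 / 8488
R4 = 54668814 / 8488
R4 = 6440.72 ohm

6440.72 ohm


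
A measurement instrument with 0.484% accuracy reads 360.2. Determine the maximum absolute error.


Absolute error = (accuracy% / 100) * reading.
Error = (0.484 / 100) * 360.2
Error = 0.00484 * 360.2
Error = 1.7434

1.7434


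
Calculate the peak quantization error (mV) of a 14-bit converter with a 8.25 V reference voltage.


The maximum quantization error is +/- LSB/2.
LSB = Vref / 2^n = 8.25 / 16384 = 0.00050354 V
Max error = LSB / 2 = 0.00050354 / 2 = 0.00025177 V
Max error = 0.2518 mV

0.2518 mV


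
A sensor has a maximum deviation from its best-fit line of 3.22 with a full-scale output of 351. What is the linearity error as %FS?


Linearity error = (max deviation / full scale) * 100%.
Linearity = (3.22 / 351) * 100
Linearity = 0.917 %FS

0.917 %FS


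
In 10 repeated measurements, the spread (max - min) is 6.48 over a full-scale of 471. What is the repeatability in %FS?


Repeatability = (spread / full scale) * 100%.
R = (6.48 / 471) * 100
R = 1.376 %FS

1.376 %FS


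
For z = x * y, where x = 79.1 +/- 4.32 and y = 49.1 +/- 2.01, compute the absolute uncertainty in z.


For a product z = x*y, the relative uncertainty is:
uz/z = sqrt((ux/x)^2 + (uy/y)^2)
Relative uncertainties: ux/x = 4.32/79.1 = 0.054614
uy/y = 2.01/49.1 = 0.040937
z = 79.1 * 49.1 = 3883.8
uz = 3883.8 * sqrt(0.054614^2 + 0.040937^2) = 265.084

265.084


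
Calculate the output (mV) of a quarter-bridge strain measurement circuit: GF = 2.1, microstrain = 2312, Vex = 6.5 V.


Quarter bridge output: Vout = (GF * epsilon * Vex) / 4.
Vout = (2.1 * 2312e-6 * 6.5) / 4
Vout = 0.0315588 / 4 V
Vout = 0.0078897 V = 7.8897 mV

7.8897 mV


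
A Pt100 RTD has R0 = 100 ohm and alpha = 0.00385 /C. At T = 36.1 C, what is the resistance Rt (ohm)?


The RTD equation: Rt = R0 * (1 + alpha * T).
Rt = 100 * (1 + 0.00385 * 36.1)
Rt = 100 * (1 + 0.138985)
Rt = 100 * 1.138985
Rt = 113.898 ohm

113.898 ohm


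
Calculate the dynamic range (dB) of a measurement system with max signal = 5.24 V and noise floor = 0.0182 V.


Dynamic range = 20 * log10(Vmax / Vnoise).
DR = 20 * log10(5.24 / 0.0182)
DR = 20 * log10(287.91)
DR = 49.19 dB

49.19 dB


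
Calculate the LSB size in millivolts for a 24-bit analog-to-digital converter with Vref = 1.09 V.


The resolution (LSB) of an ADC is Vref / 2^n.
LSB = 1.09 / 2^24
LSB = 1.09 / 16777216
LSB = 6e-08 V = 6.497e-05 mV

6.497e-05 mV


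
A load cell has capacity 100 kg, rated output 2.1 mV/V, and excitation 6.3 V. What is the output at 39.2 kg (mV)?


Vout = rated_output * Vex * (load / capacity).
Vout = 2.1 * 6.3 * (39.2 / 100)
Vout = 2.1 * 6.3 * 0.392
Vout = 5.186 mV

5.186 mV


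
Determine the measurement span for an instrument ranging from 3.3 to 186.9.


Span = upper range - lower range.
Span = 186.9 - (3.3)
Span = 183.6

183.6


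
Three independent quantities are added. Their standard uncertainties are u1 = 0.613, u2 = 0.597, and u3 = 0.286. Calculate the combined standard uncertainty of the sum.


For a sum of independent quantities, uc = sqrt(u1^2 + u2^2 + u3^2).
uc = sqrt(0.613^2 + 0.597^2 + 0.286^2)
uc = sqrt(0.375769 + 0.356409 + 0.081796)
uc = 0.9022

0.9022


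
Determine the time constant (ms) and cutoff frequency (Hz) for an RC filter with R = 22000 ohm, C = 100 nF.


Time constant: tau = R * C.
tau = 22000 * 1.00e-07 = 0.0022 s
tau = 2.2 ms
Cutoff frequency: fc = 1 / (2*pi*R*C).
fc = 1 / (2*pi*0.0022) = 72.34 Hz

tau = 2.2 ms, fc = 72.34 Hz


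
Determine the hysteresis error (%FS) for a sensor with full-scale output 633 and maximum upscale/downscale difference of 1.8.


Hysteresis = (max difference / full scale) * 100%.
H = (1.8 / 633) * 100
H = 0.284 %FS

0.284 %FS


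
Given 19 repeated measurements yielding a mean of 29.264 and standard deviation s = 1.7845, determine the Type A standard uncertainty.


The standard uncertainty for Type A evaluation is u = s / sqrt(n).
u = 1.7845 / sqrt(19)
u = 1.7845 / 4.3589
u = 0.4094

0.4094


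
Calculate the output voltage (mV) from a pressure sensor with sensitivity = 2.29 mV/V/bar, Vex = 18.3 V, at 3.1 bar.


Output = sensitivity * Vex * P.
Vout = 2.29 * 18.3 * 3.1
Vout = 41.907 * 3.1
Vout = 129.91 mV

129.91 mV


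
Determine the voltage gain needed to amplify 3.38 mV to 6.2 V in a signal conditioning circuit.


Gain = Vout / Vin (converting to same units).
G = 6.2 V / 3.38 mV
G = 6200.0 mV / 3.38 mV
G = 1834.32

1834.32


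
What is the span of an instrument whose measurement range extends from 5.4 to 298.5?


Span = upper range - lower range.
Span = 298.5 - (5.4)
Span = 293.1

293.1


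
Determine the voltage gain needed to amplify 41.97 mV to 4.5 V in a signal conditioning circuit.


Gain = Vout / Vin (converting to same units).
G = 4.5 V / 41.97 mV
G = 4500.0 mV / 41.97 mV
G = 107.22

107.22


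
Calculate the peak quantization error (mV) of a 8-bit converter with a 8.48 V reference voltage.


The maximum quantization error is +/- LSB/2.
LSB = Vref / 2^n = 8.48 / 256 = 0.033125 V
Max error = LSB / 2 = 0.033125 / 2 = 0.0165625 V
Max error = 16.5625 mV

16.5625 mV


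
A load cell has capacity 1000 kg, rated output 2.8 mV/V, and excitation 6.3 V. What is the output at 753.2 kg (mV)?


Vout = rated_output * Vex * (load / capacity).
Vout = 2.8 * 6.3 * (753.2 / 1000)
Vout = 2.8 * 6.3 * 0.7532
Vout = 13.286 mV

13.286 mV


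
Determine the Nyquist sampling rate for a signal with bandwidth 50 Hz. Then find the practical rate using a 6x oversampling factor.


By Nyquist theorem, fs_min = 2 * fmax.
fs_min = 2 * 50 = 100 Hz
Practical rate = 6 * fs_min = 6 * 100 = 600 Hz

fs_min = 100 Hz, fs_practical = 600 Hz


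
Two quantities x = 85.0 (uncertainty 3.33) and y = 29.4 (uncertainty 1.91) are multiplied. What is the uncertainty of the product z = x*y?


For a product z = x*y, the relative uncertainty is:
uz/z = sqrt((ux/x)^2 + (uy/y)^2)
Relative uncertainties: ux/x = 3.33/85.0 = 0.039176
uy/y = 1.91/29.4 = 0.064966
z = 85.0 * 29.4 = 2499.0
uz = 2499.0 * sqrt(0.039176^2 + 0.064966^2) = 189.585

189.585


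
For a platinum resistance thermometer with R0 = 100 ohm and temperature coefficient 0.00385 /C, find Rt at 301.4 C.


The RTD equation: Rt = R0 * (1 + alpha * T).
Rt = 100 * (1 + 0.00385 * 301.4)
Rt = 100 * (1 + 1.16039)
Rt = 100 * 2.16039
Rt = 216.039 ohm

216.039 ohm


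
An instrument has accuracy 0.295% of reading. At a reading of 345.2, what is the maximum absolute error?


Absolute error = (accuracy% / 100) * reading.
Error = (0.295 / 100) * 345.2
Error = 0.00295 * 345.2
Error = 1.0183

1.0183


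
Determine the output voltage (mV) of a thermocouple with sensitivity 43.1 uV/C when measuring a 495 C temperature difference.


The thermocouple output V = sensitivity * dT.
V = 43.1 uV/C * 495 C
V = 21334.5 uV
V = 21.334 mV

21.334 mV


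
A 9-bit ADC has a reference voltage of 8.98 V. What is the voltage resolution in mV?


The resolution (LSB) of an ADC is Vref / 2^n.
LSB = 8.98 / 2^9
LSB = 8.98 / 512
LSB = 0.01753906 V = 17.5390625 mV

17.5390625 mV


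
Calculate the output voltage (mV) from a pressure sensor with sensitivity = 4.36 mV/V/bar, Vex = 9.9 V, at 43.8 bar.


Output = sensitivity * Vex * P.
Vout = 4.36 * 9.9 * 43.8
Vout = 43.164 * 43.8
Vout = 1890.58 mV

1890.58 mV


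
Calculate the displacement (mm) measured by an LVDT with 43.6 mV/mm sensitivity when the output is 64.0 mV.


Displacement = Vout / sensitivity.
d = 64.0 / 43.6
d = 1.468 mm

1.468 mm


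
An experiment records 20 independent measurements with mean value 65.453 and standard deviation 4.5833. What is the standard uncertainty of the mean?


The standard uncertainty for Type A evaluation is u = s / sqrt(n).
u = 4.5833 / sqrt(20)
u = 4.5833 / 4.4721
u = 1.0249

1.0249


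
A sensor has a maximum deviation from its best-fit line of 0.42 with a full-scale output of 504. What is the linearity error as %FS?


Linearity error = (max deviation / full scale) * 100%.
Linearity = (0.42 / 504) * 100
Linearity = 0.083 %FS

0.083 %FS


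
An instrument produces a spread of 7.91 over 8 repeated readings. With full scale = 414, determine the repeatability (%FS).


Repeatability = (spread / full scale) * 100%.
R = (7.91 / 414) * 100
R = 1.911 %FS

1.911 %FS


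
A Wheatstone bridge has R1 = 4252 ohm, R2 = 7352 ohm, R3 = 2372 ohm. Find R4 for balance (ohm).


At balance: R1*R4 = R2*R3, so R4 = R2*R3/R1.
R4 = 7352 * 2372 / 4252
R4 = 17438944 / 4252
R4 = 4101.35 ohm

4101.35 ohm


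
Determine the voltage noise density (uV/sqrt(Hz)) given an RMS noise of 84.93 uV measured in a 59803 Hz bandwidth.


Noise spectral density = Vrms / sqrt(BW).
NSD = 84.93 / sqrt(59803)
NSD = 84.93 / 244.5465
NSD = 0.3473 uV/sqrt(Hz)

0.3473 uV/sqrt(Hz)


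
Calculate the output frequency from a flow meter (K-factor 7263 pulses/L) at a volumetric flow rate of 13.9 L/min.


Frequency = K * Q / 60 (converting L/min to L/s).
f = 7263 * 13.9 / 60
f = 100955.7 / 60
f = 1682.6 Hz

1682.6 Hz


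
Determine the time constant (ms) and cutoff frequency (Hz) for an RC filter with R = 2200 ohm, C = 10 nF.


Time constant: tau = R * C.
tau = 2200 * 1.00e-08 = 2.2e-05 s
tau = 0.022 ms
Cutoff frequency: fc = 1 / (2*pi*R*C).
fc = 1 / (2*pi*2.2e-05) = 7234.32 Hz

tau = 0.022 ms, fc = 7234.32 Hz


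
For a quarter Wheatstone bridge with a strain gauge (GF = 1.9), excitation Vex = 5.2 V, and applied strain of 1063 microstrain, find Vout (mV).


Quarter bridge output: Vout = (GF * epsilon * Vex) / 4.
Vout = (1.9 * 1063e-6 * 5.2) / 4
Vout = 0.01050244 / 4 V
Vout = 0.00262561 V = 2.6256 mV

2.6256 mV


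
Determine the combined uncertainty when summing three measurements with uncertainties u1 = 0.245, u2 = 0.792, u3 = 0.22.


For a sum of independent quantities, uc = sqrt(u1^2 + u2^2 + u3^2).
uc = sqrt(0.245^2 + 0.792^2 + 0.22^2)
uc = sqrt(0.060025 + 0.627264 + 0.0484)
uc = 0.8577

0.8577


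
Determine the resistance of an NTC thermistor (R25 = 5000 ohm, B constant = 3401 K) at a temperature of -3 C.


NTC thermistor equation: Rt = R25 * exp(B * (1/T - 1/T25)).
T in Kelvin: 270.15 K, T25 = 298.15 K
1/T - 1/T25 = 1/270.15 - 1/298.15 = 0.00034763
B * (1/T - 1/T25) = 3401 * 0.00034763 = 1.1823
Rt = 5000 * exp(1.1823) = 16309.2 ohm

16309.2 ohm


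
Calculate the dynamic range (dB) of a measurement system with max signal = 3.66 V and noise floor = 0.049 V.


Dynamic range = 20 * log10(Vmax / Vnoise).
DR = 20 * log10(3.66 / 0.049)
DR = 20 * log10(74.69)
DR = 37.47 dB

37.47 dB


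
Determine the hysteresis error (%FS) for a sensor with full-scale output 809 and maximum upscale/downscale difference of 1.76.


Hysteresis = (max difference / full scale) * 100%.
H = (1.76 / 809) * 100
H = 0.218 %FS

0.218 %FS


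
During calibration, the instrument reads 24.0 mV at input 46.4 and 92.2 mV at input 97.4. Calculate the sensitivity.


Sensitivity = (y2 - y1) / (x2 - x1).
S = (92.2 - 24.0) / (97.4 - 46.4)
S = 68.2 / 51.0
S = 1.3373 mV/unit

1.3373 mV/unit


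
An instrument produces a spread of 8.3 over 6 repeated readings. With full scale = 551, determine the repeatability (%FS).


Repeatability = (spread / full scale) * 100%.
R = (8.3 / 551) * 100
R = 1.506 %FS

1.506 %FS


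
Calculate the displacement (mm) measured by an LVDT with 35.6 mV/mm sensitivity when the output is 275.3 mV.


Displacement = Vout / sensitivity.
d = 275.3 / 35.6
d = 7.733 mm

7.733 mm


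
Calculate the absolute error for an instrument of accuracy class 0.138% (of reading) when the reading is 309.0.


Absolute error = (accuracy% / 100) * reading.
Error = (0.138 / 100) * 309.0
Error = 0.00138 * 309.0
Error = 0.4264

0.4264


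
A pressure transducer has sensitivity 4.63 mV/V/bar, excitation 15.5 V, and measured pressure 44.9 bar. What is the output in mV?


Output = sensitivity * Vex * P.
Vout = 4.63 * 15.5 * 44.9
Vout = 71.765 * 44.9
Vout = 3222.25 mV

3222.25 mV


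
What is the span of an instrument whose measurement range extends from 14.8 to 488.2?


Span = upper range - lower range.
Span = 488.2 - (14.8)
Span = 473.4

473.4


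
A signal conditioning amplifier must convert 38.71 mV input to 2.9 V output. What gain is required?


Gain = Vout / Vin (converting to same units).
G = 2.9 V / 38.71 mV
G = 2900.0 mV / 38.71 mV
G = 74.92

74.92


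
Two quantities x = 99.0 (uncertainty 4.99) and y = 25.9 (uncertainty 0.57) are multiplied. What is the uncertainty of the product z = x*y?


For a product z = x*y, the relative uncertainty is:
uz/z = sqrt((ux/x)^2 + (uy/y)^2)
Relative uncertainties: ux/x = 4.99/99.0 = 0.050404
uy/y = 0.57/25.9 = 0.022008
z = 99.0 * 25.9 = 2564.1
uz = 2564.1 * sqrt(0.050404^2 + 0.022008^2) = 141.023

141.023


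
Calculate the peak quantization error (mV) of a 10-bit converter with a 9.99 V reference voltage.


The maximum quantization error is +/- LSB/2.
LSB = Vref / 2^n = 9.99 / 1024 = 0.00975586 V
Max error = LSB / 2 = 0.00975586 / 2 = 0.00487793 V
Max error = 4.8779 mV

4.8779 mV


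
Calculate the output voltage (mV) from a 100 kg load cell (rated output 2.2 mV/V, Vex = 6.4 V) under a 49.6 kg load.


Vout = rated_output * Vex * (load / capacity).
Vout = 2.2 * 6.4 * (49.6 / 100)
Vout = 2.2 * 6.4 * 0.496
Vout = 6.984 mV

6.984 mV


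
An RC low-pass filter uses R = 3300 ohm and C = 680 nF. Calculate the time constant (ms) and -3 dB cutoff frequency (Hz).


Time constant: tau = R * C.
tau = 3300 * 6.80e-07 = 0.002244 s
tau = 2.244 ms
Cutoff frequency: fc = 1 / (2*pi*R*C).
fc = 1 / (2*pi*0.002244) = 70.92 Hz

tau = 2.244 ms, fc = 70.92 Hz


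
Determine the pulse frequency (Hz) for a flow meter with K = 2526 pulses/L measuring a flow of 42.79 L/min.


Frequency = K * Q / 60 (converting L/min to L/s).
f = 2526 * 42.79 / 60
f = 108087.54 / 60
f = 1801.46 Hz

1801.46 Hz


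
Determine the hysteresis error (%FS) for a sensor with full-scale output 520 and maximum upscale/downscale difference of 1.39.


Hysteresis = (max difference / full scale) * 100%.
H = (1.39 / 520) * 100
H = 0.267 %FS

0.267 %FS


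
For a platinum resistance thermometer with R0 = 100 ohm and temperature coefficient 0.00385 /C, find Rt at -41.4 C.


The RTD equation: Rt = R0 * (1 + alpha * T).
Rt = 100 * (1 + 0.00385 * -41.4)
Rt = 100 * (1 + -0.15939)
Rt = 100 * 0.84061
Rt = 84.061 ohm

84.061 ohm


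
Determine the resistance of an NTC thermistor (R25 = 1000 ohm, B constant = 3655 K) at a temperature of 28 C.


NTC thermistor equation: Rt = R25 * exp(B * (1/T - 1/T25)).
T in Kelvin: 301.15 K, T25 = 298.15 K
1/T - 1/T25 = 1/301.15 - 1/298.15 = -3.341e-05
B * (1/T - 1/T25) = 3655 * -3.341e-05 = -0.1221
Rt = 1000 * exp(-0.1221) = 885.0 ohm

885.0 ohm


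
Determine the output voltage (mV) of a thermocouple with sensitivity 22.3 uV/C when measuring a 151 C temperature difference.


The thermocouple output V = sensitivity * dT.
V = 22.3 uV/C * 151 C
V = 3367.3 uV
V = 3.367 mV

3.367 mV


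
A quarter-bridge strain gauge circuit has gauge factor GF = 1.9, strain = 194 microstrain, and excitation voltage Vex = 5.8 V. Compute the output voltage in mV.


Quarter bridge output: Vout = (GF * epsilon * Vex) / 4.
Vout = (1.9 * 194e-6 * 5.8) / 4
Vout = 0.00213788 / 4 V
Vout = 0.00053447 V = 0.5345 mV

0.5345 mV


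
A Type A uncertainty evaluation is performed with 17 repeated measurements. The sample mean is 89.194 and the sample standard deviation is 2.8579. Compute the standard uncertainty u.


The standard uncertainty for Type A evaluation is u = s / sqrt(n).
u = 2.8579 / sqrt(17)
u = 2.8579 / 4.1231
u = 0.6931

0.6931


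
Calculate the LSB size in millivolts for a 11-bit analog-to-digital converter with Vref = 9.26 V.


The resolution (LSB) of an ADC is Vref / 2^n.
LSB = 9.26 / 2^11
LSB = 9.26 / 2048
LSB = 0.00452148 V = 4.52148438 mV

4.52148438 mV


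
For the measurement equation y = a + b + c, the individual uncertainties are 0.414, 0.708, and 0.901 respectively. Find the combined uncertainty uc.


For a sum of independent quantities, uc = sqrt(u1^2 + u2^2 + u3^2).
uc = sqrt(0.414^2 + 0.708^2 + 0.901^2)
uc = sqrt(0.171396 + 0.501264 + 0.811801)
uc = 1.2184

1.2184


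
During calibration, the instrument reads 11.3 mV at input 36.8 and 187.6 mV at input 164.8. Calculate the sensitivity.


Sensitivity = (y2 - y1) / (x2 - x1).
S = (187.6 - 11.3) / (164.8 - 36.8)
S = 176.3 / 128.0
S = 1.3773 mV/unit

1.3773 mV/unit


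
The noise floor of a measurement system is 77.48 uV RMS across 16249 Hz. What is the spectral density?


Noise spectral density = Vrms / sqrt(BW).
NSD = 77.48 / sqrt(16249)
NSD = 77.48 / 127.4716
NSD = 0.6078 uV/sqrt(Hz)

0.6078 uV/sqrt(Hz)


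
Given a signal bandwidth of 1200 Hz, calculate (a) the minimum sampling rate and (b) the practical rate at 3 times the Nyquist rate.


By Nyquist theorem, fs_min = 2 * fmax.
fs_min = 2 * 1200 = 2400 Hz
Practical rate = 3 * fs_min = 3 * 2400 = 7200 Hz

fs_min = 2400 Hz, fs_practical = 7200 Hz


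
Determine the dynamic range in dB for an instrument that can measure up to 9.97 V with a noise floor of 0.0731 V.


Dynamic range = 20 * log10(Vmax / Vnoise).
DR = 20 * log10(9.97 / 0.0731)
DR = 20 * log10(136.39)
DR = 42.7 dB

42.7 dB


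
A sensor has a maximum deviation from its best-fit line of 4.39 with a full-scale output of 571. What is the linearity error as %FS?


Linearity error = (max deviation / full scale) * 100%.
Linearity = (4.39 / 571) * 100
Linearity = 0.769 %FS

0.769 %FS


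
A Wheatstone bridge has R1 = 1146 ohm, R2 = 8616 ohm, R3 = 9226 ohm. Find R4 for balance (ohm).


At balance: R1*R4 = R2*R3, so R4 = R2*R3/R1.
R4 = 8616 * 9226 / 1146
R4 = 79491216 / 1146
R4 = 69364.06 ohm

69364.06 ohm


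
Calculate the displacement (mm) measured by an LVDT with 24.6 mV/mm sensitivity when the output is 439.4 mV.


Displacement = Vout / sensitivity.
d = 439.4 / 24.6
d = 17.862 mm

17.862 mm


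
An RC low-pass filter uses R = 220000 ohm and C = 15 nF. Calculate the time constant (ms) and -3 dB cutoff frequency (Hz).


Time constant: tau = R * C.
tau = 220000 * 1.50e-08 = 0.0033 s
tau = 3.3 ms
Cutoff frequency: fc = 1 / (2*pi*R*C).
fc = 1 / (2*pi*0.0033) = 48.23 Hz

tau = 3.3 ms, fc = 48.23 Hz


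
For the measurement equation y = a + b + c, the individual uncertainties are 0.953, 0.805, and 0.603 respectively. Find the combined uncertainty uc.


For a sum of independent quantities, uc = sqrt(u1^2 + u2^2 + u3^2).
uc = sqrt(0.953^2 + 0.805^2 + 0.603^2)
uc = sqrt(0.908209 + 0.648025 + 0.363609)
uc = 1.3856

1.3856


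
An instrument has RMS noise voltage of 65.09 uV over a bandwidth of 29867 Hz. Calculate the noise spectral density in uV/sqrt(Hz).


Noise spectral density = Vrms / sqrt(BW).
NSD = 65.09 / sqrt(29867)
NSD = 65.09 / 172.8207
NSD = 0.3766 uV/sqrt(Hz)

0.3766 uV/sqrt(Hz)


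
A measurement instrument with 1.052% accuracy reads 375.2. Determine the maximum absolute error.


Absolute error = (accuracy% / 100) * reading.
Error = (1.052 / 100) * 375.2
Error = 0.01052 * 375.2
Error = 3.9471

3.9471


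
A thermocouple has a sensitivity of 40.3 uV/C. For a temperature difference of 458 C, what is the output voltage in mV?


The thermocouple output V = sensitivity * dT.
V = 40.3 uV/C * 458 C
V = 18457.4 uV
V = 18.457 mV

18.457 mV


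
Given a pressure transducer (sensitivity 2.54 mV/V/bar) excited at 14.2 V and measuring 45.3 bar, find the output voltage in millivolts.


Output = sensitivity * Vex * P.
Vout = 2.54 * 14.2 * 45.3
Vout = 36.068 * 45.3
Vout = 1633.88 mV

1633.88 mV


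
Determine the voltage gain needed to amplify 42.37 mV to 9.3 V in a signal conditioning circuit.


Gain = Vout / Vin (converting to same units).
G = 9.3 V / 42.37 mV
G = 9300.0 mV / 42.37 mV
G = 219.49

219.49


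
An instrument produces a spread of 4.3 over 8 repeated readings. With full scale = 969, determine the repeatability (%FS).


Repeatability = (spread / full scale) * 100%.
R = (4.3 / 969) * 100
R = 0.444 %FS

0.444 %FS


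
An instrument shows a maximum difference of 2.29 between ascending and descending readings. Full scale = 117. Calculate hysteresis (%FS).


Hysteresis = (max difference / full scale) * 100%.
H = (2.29 / 117) * 100
H = 1.957 %FS

1.957 %FS


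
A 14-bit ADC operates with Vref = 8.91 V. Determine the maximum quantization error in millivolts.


The maximum quantization error is +/- LSB/2.
LSB = Vref / 2^n = 8.91 / 16384 = 0.00054382 V
Max error = LSB / 2 = 0.00054382 / 2 = 0.00027191 V
Max error = 0.2719 mV

0.2719 mV


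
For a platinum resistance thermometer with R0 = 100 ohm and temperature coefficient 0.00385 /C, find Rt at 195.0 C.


The RTD equation: Rt = R0 * (1 + alpha * T).
Rt = 100 * (1 + 0.00385 * 195.0)
Rt = 100 * (1 + 0.75075)
Rt = 100 * 1.75075
Rt = 175.075 ohm

175.075 ohm


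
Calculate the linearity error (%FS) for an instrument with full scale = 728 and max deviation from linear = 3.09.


Linearity error = (max deviation / full scale) * 100%.
Linearity = (3.09 / 728) * 100
Linearity = 0.424 %FS

0.424 %FS


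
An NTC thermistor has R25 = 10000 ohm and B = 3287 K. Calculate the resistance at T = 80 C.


NTC thermistor equation: Rt = R25 * exp(B * (1/T - 1/T25)).
T in Kelvin: 353.15 K, T25 = 298.15 K
1/T - 1/T25 = 1/353.15 - 1/298.15 = -0.00052236
B * (1/T - 1/T25) = 3287 * -0.00052236 = -1.717
Rt = 10000 * exp(-1.717) = 1796.1 ohm

1796.1 ohm


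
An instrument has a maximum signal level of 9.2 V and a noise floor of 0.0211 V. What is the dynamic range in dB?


Dynamic range = 20 * log10(Vmax / Vnoise).
DR = 20 * log10(9.2 / 0.0211)
DR = 20 * log10(436.02)
DR = 52.79 dB

52.79 dB


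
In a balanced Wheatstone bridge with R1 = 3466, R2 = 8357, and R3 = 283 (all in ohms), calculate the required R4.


At balance: R1*R4 = R2*R3, so R4 = R2*R3/R1.
R4 = 8357 * 283 / 3466
R4 = 2365031 / 3466
R4 = 682.35 ohm

682.35 ohm


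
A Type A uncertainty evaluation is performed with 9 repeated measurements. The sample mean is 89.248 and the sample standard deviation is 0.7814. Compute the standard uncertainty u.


The standard uncertainty for Type A evaluation is u = s / sqrt(n).
u = 0.7814 / sqrt(9)
u = 0.7814 / 3.0
u = 0.2605

0.2605


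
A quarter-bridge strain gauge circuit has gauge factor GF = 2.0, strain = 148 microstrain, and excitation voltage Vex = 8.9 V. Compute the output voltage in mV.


Quarter bridge output: Vout = (GF * epsilon * Vex) / 4.
Vout = (2.0 * 148e-6 * 8.9) / 4
Vout = 0.0026344 / 4 V
Vout = 0.0006586 V = 0.6586 mV

0.6586 mV


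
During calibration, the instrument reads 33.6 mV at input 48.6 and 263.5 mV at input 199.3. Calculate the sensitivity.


Sensitivity = (y2 - y1) / (x2 - x1).
S = (263.5 - 33.6) / (199.3 - 48.6)
S = 229.9 / 150.7
S = 1.5255 mV/unit

1.5255 mV/unit


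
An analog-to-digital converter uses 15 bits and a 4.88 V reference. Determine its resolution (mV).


The resolution (LSB) of an ADC is Vref / 2^n.
LSB = 4.88 / 2^15
LSB = 4.88 / 32768
LSB = 0.00014893 V = 0.14892578 mV

0.14892578 mV


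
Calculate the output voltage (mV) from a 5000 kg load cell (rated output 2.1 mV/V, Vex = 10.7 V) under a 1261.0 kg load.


Vout = rated_output * Vex * (load / capacity).
Vout = 2.1 * 10.7 * (1261.0 / 5000)
Vout = 2.1 * 10.7 * 0.2522
Vout = 5.667 mV

5.667 mV


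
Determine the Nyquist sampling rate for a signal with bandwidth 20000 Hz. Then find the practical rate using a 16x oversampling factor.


By Nyquist theorem, fs_min = 2 * fmax.
fs_min = 2 * 20000 = 40000 Hz
Practical rate = 16 * fs_min = 16 * 40000 = 640000 Hz

fs_min = 40000 Hz, fs_practical = 640000 Hz


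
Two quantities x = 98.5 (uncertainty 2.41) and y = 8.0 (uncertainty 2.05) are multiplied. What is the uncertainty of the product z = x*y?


For a product z = x*y, the relative uncertainty is:
uz/z = sqrt((ux/x)^2 + (uy/y)^2)
Relative uncertainties: ux/x = 2.41/98.5 = 0.024467
uy/y = 2.05/8.0 = 0.25625
z = 98.5 * 8.0 = 788.0
uz = 788.0 * sqrt(0.024467^2 + 0.25625^2) = 202.843

202.843


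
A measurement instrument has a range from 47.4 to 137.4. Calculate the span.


Span = upper range - lower range.
Span = 137.4 - (47.4)
Span = 90.0

90.0


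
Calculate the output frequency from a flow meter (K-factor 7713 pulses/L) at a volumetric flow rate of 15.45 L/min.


Frequency = K * Q / 60 (converting L/min to L/s).
f = 7713 * 15.45 / 60
f = 119165.85 / 60
f = 1986.1 Hz

1986.1 Hz


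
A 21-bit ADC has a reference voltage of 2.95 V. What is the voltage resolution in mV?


The resolution (LSB) of an ADC is Vref / 2^n.
LSB = 2.95 / 2^21
LSB = 2.95 / 2097152
LSB = 1.41e-06 V = 0.00140667 mV

0.00140667 mV


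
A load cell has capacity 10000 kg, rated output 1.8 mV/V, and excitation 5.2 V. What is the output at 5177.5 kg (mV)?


Vout = rated_output * Vex * (load / capacity).
Vout = 1.8 * 5.2 * (5177.5 / 10000)
Vout = 1.8 * 5.2 * 0.51775
Vout = 4.846 mV

4.846 mV


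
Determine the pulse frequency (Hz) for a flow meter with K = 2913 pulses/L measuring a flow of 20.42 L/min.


Frequency = K * Q / 60 (converting L/min to L/s).
f = 2913 * 20.42 / 60
f = 59483.46 / 60
f = 991.39 Hz

991.39 Hz


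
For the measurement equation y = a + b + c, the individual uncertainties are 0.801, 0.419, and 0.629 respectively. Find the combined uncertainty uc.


For a sum of independent quantities, uc = sqrt(u1^2 + u2^2 + u3^2).
uc = sqrt(0.801^2 + 0.419^2 + 0.629^2)
uc = sqrt(0.641601 + 0.175561 + 0.395641)
uc = 1.1013

1.1013


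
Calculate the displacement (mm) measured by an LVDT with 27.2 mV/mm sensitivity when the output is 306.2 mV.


Displacement = Vout / sensitivity.
d = 306.2 / 27.2
d = 11.257 mm

11.257 mm


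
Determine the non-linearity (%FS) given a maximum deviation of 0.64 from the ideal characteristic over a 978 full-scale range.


Linearity error = (max deviation / full scale) * 100%.
Linearity = (0.64 / 978) * 100
Linearity = 0.065 %FS

0.065 %FS


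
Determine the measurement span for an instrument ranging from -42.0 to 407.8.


Span = upper range - lower range.
Span = 407.8 - (-42.0)
Span = 449.8

449.8


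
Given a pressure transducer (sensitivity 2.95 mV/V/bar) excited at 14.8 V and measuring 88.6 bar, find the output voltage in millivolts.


Output = sensitivity * Vex * P.
Vout = 2.95 * 14.8 * 88.6
Vout = 43.66 * 88.6
Vout = 3868.28 mV

3868.28 mV


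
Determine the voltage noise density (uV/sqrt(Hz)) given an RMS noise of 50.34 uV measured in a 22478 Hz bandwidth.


Noise spectral density = Vrms / sqrt(BW).
NSD = 50.34 / sqrt(22478)
NSD = 50.34 / 149.9266
NSD = 0.3358 uV/sqrt(Hz)

0.3358 uV/sqrt(Hz)


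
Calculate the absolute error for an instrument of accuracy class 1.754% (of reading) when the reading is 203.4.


Absolute error = (accuracy% / 100) * reading.
Error = (1.754 / 100) * 203.4
Error = 0.01754 * 203.4
Error = 3.5676

3.5676


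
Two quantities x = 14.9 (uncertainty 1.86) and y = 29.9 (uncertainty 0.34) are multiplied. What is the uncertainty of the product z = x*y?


For a product z = x*y, the relative uncertainty is:
uz/z = sqrt((ux/x)^2 + (uy/y)^2)
Relative uncertainties: ux/x = 1.86/14.9 = 0.124832
uy/y = 0.34/29.9 = 0.011371
z = 14.9 * 29.9 = 445.5
uz = 445.5 * sqrt(0.124832^2 + 0.011371^2) = 55.844

55.844


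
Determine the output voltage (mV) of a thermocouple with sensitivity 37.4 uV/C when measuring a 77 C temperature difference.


The thermocouple output V = sensitivity * dT.
V = 37.4 uV/C * 77 C
V = 2879.8 uV
V = 2.88 mV

2.88 mV


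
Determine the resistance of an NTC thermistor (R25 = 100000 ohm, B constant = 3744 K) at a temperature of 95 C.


NTC thermistor equation: Rt = R25 * exp(B * (1/T - 1/T25)).
T in Kelvin: 368.15 K, T25 = 298.15 K
1/T - 1/T25 = 1/368.15 - 1/298.15 = -0.00063773
B * (1/T - 1/T25) = 3744 * -0.00063773 = -2.3877
Rt = 100000 * exp(-2.3877) = 9184.3 ohm

9184.3 ohm


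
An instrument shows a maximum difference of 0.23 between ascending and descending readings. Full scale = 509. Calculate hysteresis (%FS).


Hysteresis = (max difference / full scale) * 100%.
H = (0.23 / 509) * 100
H = 0.045 %FS

0.045 %FS


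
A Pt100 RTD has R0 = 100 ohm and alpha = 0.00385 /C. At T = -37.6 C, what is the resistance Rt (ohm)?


The RTD equation: Rt = R0 * (1 + alpha * T).
Rt = 100 * (1 + 0.00385 * -37.6)
Rt = 100 * (1 + -0.14476)
Rt = 100 * 0.85524
Rt = 85.524 ohm

85.524 ohm


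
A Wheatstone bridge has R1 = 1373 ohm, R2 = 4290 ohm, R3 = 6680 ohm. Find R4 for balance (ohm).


At balance: R1*R4 = R2*R3, so R4 = R2*R3/R1.
R4 = 4290 * 6680 / 1373
R4 = 28657200 / 1373
R4 = 20871.96 ohm

20871.96 ohm


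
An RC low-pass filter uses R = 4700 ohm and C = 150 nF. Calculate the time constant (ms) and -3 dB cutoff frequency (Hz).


Time constant: tau = R * C.
tau = 4700 * 1.50e-07 = 0.000705 s
tau = 0.705 ms
Cutoff frequency: fc = 1 / (2*pi*R*C).
fc = 1 / (2*pi*0.000705) = 225.75 Hz

tau = 0.705 ms, fc = 225.75 Hz


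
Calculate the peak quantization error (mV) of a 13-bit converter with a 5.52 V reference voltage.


The maximum quantization error is +/- LSB/2.
LSB = Vref / 2^n = 5.52 / 8192 = 0.00067383 V
Max error = LSB / 2 = 0.00067383 / 2 = 0.00033691 V
Max error = 0.3369 mV

0.3369 mV


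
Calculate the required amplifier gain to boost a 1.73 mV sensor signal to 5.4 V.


Gain = Vout / Vin (converting to same units).
G = 5.4 V / 1.73 mV
G = 5400.0 mV / 1.73 mV
G = 3121.39

3121.39


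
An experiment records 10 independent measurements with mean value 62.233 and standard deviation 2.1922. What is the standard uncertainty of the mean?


The standard uncertainty for Type A evaluation is u = s / sqrt(n).
u = 2.1922 / sqrt(10)
u = 2.1922 / 3.1623
u = 0.6932

0.6932


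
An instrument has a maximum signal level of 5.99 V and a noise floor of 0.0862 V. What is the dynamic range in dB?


Dynamic range = 20 * log10(Vmax / Vnoise).
DR = 20 * log10(5.99 / 0.0862)
DR = 20 * log10(69.49)
DR = 36.84 dB

36.84 dB


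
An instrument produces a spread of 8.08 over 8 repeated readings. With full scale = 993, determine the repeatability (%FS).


Repeatability = (spread / full scale) * 100%.
R = (8.08 / 993) * 100
R = 0.814 %FS

0.814 %FS


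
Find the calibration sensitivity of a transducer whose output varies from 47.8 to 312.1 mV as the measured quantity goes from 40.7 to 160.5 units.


Sensitivity = (y2 - y1) / (x2 - x1).
S = (312.1 - 47.8) / (160.5 - 40.7)
S = 264.3 / 119.8
S = 2.2062 mV/unit

2.2062 mV/unit


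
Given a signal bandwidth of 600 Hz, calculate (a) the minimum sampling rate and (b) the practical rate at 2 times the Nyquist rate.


By Nyquist theorem, fs_min = 2 * fmax.
fs_min = 2 * 600 = 1200 Hz
Practical rate = 2 * fs_min = 2 * 1200 = 2400 Hz

fs_min = 1200 Hz, fs_practical = 2400 Hz


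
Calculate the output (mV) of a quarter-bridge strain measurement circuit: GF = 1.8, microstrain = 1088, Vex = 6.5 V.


Quarter bridge output: Vout = (GF * epsilon * Vex) / 4.
Vout = (1.8 * 1088e-6 * 6.5) / 4
Vout = 0.0127296 / 4 V
Vout = 0.0031824 V = 3.1824 mV

3.1824 mV


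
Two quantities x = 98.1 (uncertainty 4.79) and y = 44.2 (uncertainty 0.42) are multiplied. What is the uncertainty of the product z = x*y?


For a product z = x*y, the relative uncertainty is:
uz/z = sqrt((ux/x)^2 + (uy/y)^2)
Relative uncertainties: ux/x = 4.79/98.1 = 0.048828
uy/y = 0.42/44.2 = 0.009502
z = 98.1 * 44.2 = 4336.0
uz = 4336.0 * sqrt(0.048828^2 + 0.009502^2) = 215.69

215.69


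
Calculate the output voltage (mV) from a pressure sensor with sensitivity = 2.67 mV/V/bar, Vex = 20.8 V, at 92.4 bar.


Output = sensitivity * Vex * P.
Vout = 2.67 * 20.8 * 92.4
Vout = 55.536 * 92.4
Vout = 5131.53 mV

5131.53 mV


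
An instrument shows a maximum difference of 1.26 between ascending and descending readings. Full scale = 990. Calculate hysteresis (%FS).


Hysteresis = (max difference / full scale) * 100%.
H = (1.26 / 990) * 100
H = 0.127 %FS

0.127 %FS


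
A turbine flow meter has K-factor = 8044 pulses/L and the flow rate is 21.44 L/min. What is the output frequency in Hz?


Frequency = K * Q / 60 (converting L/min to L/s).
f = 8044 * 21.44 / 60
f = 172463.36 / 60
f = 2874.39 Hz

2874.39 Hz


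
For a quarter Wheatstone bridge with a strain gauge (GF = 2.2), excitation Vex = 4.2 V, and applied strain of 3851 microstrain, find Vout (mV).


Quarter bridge output: Vout = (GF * epsilon * Vex) / 4.
Vout = (2.2 * 3851e-6 * 4.2) / 4
Vout = 0.03558324 / 4 V
Vout = 0.00889581 V = 8.8958 mV

8.8958 mV


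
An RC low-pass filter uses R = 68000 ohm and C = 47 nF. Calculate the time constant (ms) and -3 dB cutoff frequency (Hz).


Time constant: tau = R * C.
tau = 68000 * 4.70e-08 = 0.003196 s
tau = 3.196 ms
Cutoff frequency: fc = 1 / (2*pi*R*C).
fc = 1 / (2*pi*0.003196) = 49.8 Hz

tau = 3.196 ms, fc = 49.8 Hz


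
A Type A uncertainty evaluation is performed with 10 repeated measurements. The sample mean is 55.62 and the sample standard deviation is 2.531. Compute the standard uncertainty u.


The standard uncertainty for Type A evaluation is u = s / sqrt(n).
u = 2.531 / sqrt(10)
u = 2.531 / 3.1623
u = 0.8004

0.8004


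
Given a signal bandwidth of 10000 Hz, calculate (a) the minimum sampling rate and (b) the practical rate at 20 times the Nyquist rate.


By Nyquist theorem, fs_min = 2 * fmax.
fs_min = 2 * 10000 = 20000 Hz
Practical rate = 20 * fs_min = 20 * 20000 = 400000 Hz

fs_min = 20000 Hz, fs_practical = 400000 Hz


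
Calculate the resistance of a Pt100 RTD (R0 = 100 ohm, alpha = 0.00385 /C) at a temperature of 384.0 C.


The RTD equation: Rt = R0 * (1 + alpha * T).
Rt = 100 * (1 + 0.00385 * 384.0)
Rt = 100 * (1 + 1.4784)
Rt = 100 * 2.4784
Rt = 247.84 ohm

247.84 ohm


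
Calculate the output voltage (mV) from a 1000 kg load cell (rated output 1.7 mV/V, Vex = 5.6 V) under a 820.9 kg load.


Vout = rated_output * Vex * (load / capacity).
Vout = 1.7 * 5.6 * (820.9 / 1000)
Vout = 1.7 * 5.6 * 0.8209
Vout = 7.815 mV

7.815 mV


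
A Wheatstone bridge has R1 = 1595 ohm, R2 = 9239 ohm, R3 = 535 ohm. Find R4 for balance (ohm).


At balance: R1*R4 = R2*R3, so R4 = R2*R3/R1.
R4 = 9239 * 535 / 1595
R4 = 4942865 / 1595
R4 = 3098.97 ohm

3098.97 ohm


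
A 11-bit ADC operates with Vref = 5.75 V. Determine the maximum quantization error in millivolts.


The maximum quantization error is +/- LSB/2.
LSB = Vref / 2^n = 5.75 / 2048 = 0.00280762 V
Max error = LSB / 2 = 0.00280762 / 2 = 0.00140381 V
Max error = 1.4038 mV

1.4038 mV


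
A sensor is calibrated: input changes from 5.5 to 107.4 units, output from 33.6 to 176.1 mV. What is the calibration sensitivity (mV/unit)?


Sensitivity = (y2 - y1) / (x2 - x1).
S = (176.1 - 33.6) / (107.4 - 5.5)
S = 142.5 / 101.9
S = 1.3984 mV/unit

1.3984 mV/unit


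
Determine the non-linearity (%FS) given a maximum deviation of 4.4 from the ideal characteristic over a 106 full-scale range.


Linearity error = (max deviation / full scale) * 100%.
Linearity = (4.4 / 106) * 100
Linearity = 4.151 %FS

4.151 %FS


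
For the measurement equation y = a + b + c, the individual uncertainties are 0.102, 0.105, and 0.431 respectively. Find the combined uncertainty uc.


For a sum of independent quantities, uc = sqrt(u1^2 + u2^2 + u3^2).
uc = sqrt(0.102^2 + 0.105^2 + 0.431^2)
uc = sqrt(0.010404 + 0.011025 + 0.185761)
uc = 0.4552

0.4552


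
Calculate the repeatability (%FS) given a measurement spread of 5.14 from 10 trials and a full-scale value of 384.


Repeatability = (spread / full scale) * 100%.
R = (5.14 / 384) * 100
R = 1.339 %FS

1.339 %FS


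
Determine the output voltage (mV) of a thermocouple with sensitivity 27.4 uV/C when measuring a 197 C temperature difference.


The thermocouple output V = sensitivity * dT.
V = 27.4 uV/C * 197 C
V = 5397.8 uV
V = 5.398 mV

5.398 mV


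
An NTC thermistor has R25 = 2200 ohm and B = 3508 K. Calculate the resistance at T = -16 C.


NTC thermistor equation: Rt = R25 * exp(B * (1/T - 1/T25)).
T in Kelvin: 257.15 K, T25 = 298.15 K
1/T - 1/T25 = 1/257.15 - 1/298.15 = 0.00053476
B * (1/T - 1/T25) = 3508 * 0.00053476 = 1.876
Rt = 2200 * exp(1.876) = 14359.5 ohm

14359.5 ohm


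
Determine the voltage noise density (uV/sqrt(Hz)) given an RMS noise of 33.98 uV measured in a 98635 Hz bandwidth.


Noise spectral density = Vrms / sqrt(BW).
NSD = 33.98 / sqrt(98635)
NSD = 33.98 / 314.0621
NSD = 0.1082 uV/sqrt(Hz)

0.1082 uV/sqrt(Hz)


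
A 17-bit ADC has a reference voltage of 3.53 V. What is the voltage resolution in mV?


The resolution (LSB) of an ADC is Vref / 2^n.
LSB = 3.53 / 2^17
LSB = 3.53 / 131072
LSB = 2.693e-05 V = 0.02693176 mV

0.02693176 mV


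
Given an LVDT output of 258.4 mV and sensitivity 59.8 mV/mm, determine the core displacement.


Displacement = Vout / sensitivity.
d = 258.4 / 59.8
d = 4.321 mm

4.321 mm


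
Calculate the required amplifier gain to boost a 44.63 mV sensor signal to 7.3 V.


Gain = Vout / Vin (converting to same units).
G = 7.3 V / 44.63 mV
G = 7300.0 mV / 44.63 mV
G = 163.57

163.57


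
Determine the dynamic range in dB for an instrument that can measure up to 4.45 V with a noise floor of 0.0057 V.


Dynamic range = 20 * log10(Vmax / Vnoise).
DR = 20 * log10(4.45 / 0.0057)
DR = 20 * log10(780.7)
DR = 57.85 dB

57.85 dB


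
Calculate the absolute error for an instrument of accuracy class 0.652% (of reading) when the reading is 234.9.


Absolute error = (accuracy% / 100) * reading.
Error = (0.652 / 100) * 234.9
Error = 0.00652 * 234.9
Error = 1.5315

1.5315


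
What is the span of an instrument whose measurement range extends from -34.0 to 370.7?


Span = upper range - lower range.
Span = 370.7 - (-34.0)
Span = 404.7

404.7


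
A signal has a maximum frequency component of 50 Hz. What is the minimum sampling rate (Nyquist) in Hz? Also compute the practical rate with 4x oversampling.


By Nyquist theorem, fs_min = 2 * fmax.
fs_min = 2 * 50 = 100 Hz
Practical rate = 4 * fs_min = 4 * 100 = 400 Hz

fs_min = 100 Hz, fs_practical = 400 Hz


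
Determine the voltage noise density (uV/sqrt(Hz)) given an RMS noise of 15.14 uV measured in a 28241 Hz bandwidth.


Noise spectral density = Vrms / sqrt(BW).
NSD = 15.14 / sqrt(28241)
NSD = 15.14 / 168.0506
NSD = 0.0901 uV/sqrt(Hz)

0.0901 uV/sqrt(Hz)


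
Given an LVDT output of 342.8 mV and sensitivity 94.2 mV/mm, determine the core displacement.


Displacement = Vout / sensitivity.
d = 342.8 / 94.2
d = 3.639 mm

3.639 mm


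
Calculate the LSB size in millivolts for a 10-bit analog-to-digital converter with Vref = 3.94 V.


The resolution (LSB) of an ADC is Vref / 2^n.
LSB = 3.94 / 2^10
LSB = 3.94 / 1024
LSB = 0.00384766 V = 3.84765625 mV

3.84765625 mV


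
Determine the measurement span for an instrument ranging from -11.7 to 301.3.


Span = upper range - lower range.
Span = 301.3 - (-11.7)
Span = 313.0

313.0


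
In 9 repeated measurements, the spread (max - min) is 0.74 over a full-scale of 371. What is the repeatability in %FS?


Repeatability = (spread / full scale) * 100%.
R = (0.74 / 371) * 100
R = 0.199 %FS

0.199 %FS
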